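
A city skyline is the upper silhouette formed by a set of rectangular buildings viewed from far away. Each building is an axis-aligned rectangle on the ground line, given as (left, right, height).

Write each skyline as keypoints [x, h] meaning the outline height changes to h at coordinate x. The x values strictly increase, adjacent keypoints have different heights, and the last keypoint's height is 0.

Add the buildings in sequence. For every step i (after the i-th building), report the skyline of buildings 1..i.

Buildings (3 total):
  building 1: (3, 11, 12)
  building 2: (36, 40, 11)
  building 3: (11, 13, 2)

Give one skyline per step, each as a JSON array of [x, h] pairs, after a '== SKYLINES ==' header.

== SKYLINES ==
[[3,12],[11,0]]
[[3,12],[11,0],[36,11],[40,0]]
[[3,12],[11,2],[13,0],[36,11],[40,0]]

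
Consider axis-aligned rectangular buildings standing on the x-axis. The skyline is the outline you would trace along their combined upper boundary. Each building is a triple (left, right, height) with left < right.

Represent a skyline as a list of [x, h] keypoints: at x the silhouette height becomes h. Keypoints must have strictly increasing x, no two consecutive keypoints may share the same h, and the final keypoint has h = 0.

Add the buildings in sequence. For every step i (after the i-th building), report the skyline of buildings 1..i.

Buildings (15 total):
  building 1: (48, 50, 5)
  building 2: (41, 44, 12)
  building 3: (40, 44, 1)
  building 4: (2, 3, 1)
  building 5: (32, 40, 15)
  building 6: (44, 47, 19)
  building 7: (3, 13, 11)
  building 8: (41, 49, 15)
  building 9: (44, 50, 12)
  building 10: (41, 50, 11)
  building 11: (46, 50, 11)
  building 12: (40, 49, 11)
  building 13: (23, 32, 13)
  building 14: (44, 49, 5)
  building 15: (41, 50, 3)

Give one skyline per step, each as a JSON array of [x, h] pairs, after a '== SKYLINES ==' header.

== SKYLINES ==
[[48,5],[50,0]]
[[41,12],[44,0],[48,5],[50,0]]
[[40,1],[41,12],[44,0],[48,5],[50,0]]
[[2,1],[3,0],[40,1],[41,12],[44,0],[48,5],[50,0]]
[[2,1],[3,0],[32,15],[40,1],[41,12],[44,0],[48,5],[50,0]]
[[2,1],[3,0],[32,15],[40,1],[41,12],[44,19],[47,0],[48,5],[50,0]]
[[2,1],[3,11],[13,0],[32,15],[40,1],[41,12],[44,19],[47,0],[48,5],[50,0]]
[[2,1],[3,11],[13,0],[32,15],[40,1],[41,15],[44,19],[47,15],[49,5],[50,0]]
[[2,1],[3,11],[13,0],[32,15],[40,1],[41,15],[44,19],[47,15],[49,12],[50,0]]
[[2,1],[3,11],[13,0],[32,15],[40,1],[41,15],[44,19],[47,15],[49,12],[50,0]]
[[2,1],[3,11],[13,0],[32,15],[40,1],[41,15],[44,19],[47,15],[49,12],[50,0]]
[[2,1],[3,11],[13,0],[32,15],[40,11],[41,15],[44,19],[47,15],[49,12],[50,0]]
[[2,1],[3,11],[13,0],[23,13],[32,15],[40,11],[41,15],[44,19],[47,15],[49,12],[50,0]]
[[2,1],[3,11],[13,0],[23,13],[32,15],[40,11],[41,15],[44,19],[47,15],[49,12],[50,0]]
[[2,1],[3,11],[13,0],[23,13],[32,15],[40,11],[41,15],[44,19],[47,15],[49,12],[50,0]]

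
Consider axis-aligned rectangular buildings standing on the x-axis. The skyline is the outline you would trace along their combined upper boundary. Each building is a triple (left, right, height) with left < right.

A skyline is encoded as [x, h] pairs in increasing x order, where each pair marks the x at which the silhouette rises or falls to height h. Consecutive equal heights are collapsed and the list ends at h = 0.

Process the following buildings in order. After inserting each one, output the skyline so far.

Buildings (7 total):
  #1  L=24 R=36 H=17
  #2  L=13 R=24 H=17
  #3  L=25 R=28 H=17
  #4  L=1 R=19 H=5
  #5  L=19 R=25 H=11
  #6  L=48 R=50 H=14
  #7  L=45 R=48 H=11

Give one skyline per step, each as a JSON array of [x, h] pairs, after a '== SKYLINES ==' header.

== SKYLINES ==
[[24,17],[36,0]]
[[13,17],[36,0]]
[[13,17],[36,0]]
[[1,5],[13,17],[36,0]]
[[1,5],[13,17],[36,0]]
[[1,5],[13,17],[36,0],[48,14],[50,0]]
[[1,5],[13,17],[36,0],[45,11],[48,14],[50,0]]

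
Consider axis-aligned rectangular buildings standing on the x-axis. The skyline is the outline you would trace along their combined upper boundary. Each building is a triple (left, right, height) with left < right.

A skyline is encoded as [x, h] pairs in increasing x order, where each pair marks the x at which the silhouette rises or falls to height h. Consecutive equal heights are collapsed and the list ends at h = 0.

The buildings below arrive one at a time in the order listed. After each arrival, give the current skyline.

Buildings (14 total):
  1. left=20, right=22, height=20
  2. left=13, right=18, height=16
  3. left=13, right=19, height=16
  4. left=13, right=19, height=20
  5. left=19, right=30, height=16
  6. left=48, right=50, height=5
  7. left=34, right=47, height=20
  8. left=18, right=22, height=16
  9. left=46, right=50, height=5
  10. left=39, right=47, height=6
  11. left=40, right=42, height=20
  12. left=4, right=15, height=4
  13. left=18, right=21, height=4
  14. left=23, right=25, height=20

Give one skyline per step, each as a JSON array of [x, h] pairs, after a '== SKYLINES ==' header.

== SKYLINES ==
[[20,20],[22,0]]
[[13,16],[18,0],[20,20],[22,0]]
[[13,16],[19,0],[20,20],[22,0]]
[[13,20],[19,0],[20,20],[22,0]]
[[13,20],[19,16],[20,20],[22,16],[30,0]]
[[13,20],[19,16],[20,20],[22,16],[30,0],[48,5],[50,0]]
[[13,20],[19,16],[20,20],[22,16],[30,0],[34,20],[47,0],[48,5],[50,0]]
[[13,20],[19,16],[20,20],[22,16],[30,0],[34,20],[47,0],[48,5],[50,0]]
[[13,20],[19,16],[20,20],[22,16],[30,0],[34,20],[47,5],[50,0]]
[[13,20],[19,16],[20,20],[22,16],[30,0],[34,20],[47,5],[50,0]]
[[13,20],[19,16],[20,20],[22,16],[30,0],[34,20],[47,5],[50,0]]
[[4,4],[13,20],[19,16],[20,20],[22,16],[30,0],[34,20],[47,5],[50,0]]
[[4,4],[13,20],[19,16],[20,20],[22,16],[30,0],[34,20],[47,5],[50,0]]
[[4,4],[13,20],[19,16],[20,20],[22,16],[23,20],[25,16],[30,0],[34,20],[47,5],[50,0]]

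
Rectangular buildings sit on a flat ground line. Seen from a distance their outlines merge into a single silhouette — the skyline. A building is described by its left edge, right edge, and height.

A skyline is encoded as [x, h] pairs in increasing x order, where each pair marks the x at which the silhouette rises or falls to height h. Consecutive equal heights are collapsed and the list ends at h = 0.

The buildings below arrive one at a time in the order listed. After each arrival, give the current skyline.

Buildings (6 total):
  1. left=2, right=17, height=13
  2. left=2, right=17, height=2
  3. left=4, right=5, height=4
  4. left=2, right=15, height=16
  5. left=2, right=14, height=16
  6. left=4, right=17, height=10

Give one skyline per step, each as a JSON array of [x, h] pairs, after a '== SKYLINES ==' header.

== SKYLINES ==
[[2,13],[17,0]]
[[2,13],[17,0]]
[[2,13],[17,0]]
[[2,16],[15,13],[17,0]]
[[2,16],[15,13],[17,0]]
[[2,16],[15,13],[17,0]]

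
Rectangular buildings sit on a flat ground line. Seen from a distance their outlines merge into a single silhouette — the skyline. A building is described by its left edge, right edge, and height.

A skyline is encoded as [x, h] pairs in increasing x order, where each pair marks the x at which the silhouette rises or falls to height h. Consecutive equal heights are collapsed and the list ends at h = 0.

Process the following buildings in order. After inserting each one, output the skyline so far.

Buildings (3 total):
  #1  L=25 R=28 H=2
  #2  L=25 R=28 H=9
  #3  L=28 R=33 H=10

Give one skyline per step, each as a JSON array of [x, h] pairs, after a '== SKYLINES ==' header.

== SKYLINES ==
[[25,2],[28,0]]
[[25,9],[28,0]]
[[25,9],[28,10],[33,0]]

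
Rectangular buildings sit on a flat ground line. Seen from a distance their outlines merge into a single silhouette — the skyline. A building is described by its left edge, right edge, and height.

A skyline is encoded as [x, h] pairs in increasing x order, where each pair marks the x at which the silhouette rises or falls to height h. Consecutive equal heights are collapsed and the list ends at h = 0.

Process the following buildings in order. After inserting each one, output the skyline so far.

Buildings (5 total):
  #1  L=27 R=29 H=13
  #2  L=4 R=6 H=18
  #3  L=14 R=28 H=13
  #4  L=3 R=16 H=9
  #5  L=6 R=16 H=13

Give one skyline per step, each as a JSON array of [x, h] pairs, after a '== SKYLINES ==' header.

== SKYLINES ==
[[27,13],[29,0]]
[[4,18],[6,0],[27,13],[29,0]]
[[4,18],[6,0],[14,13],[29,0]]
[[3,9],[4,18],[6,9],[14,13],[29,0]]
[[3,9],[4,18],[6,13],[29,0]]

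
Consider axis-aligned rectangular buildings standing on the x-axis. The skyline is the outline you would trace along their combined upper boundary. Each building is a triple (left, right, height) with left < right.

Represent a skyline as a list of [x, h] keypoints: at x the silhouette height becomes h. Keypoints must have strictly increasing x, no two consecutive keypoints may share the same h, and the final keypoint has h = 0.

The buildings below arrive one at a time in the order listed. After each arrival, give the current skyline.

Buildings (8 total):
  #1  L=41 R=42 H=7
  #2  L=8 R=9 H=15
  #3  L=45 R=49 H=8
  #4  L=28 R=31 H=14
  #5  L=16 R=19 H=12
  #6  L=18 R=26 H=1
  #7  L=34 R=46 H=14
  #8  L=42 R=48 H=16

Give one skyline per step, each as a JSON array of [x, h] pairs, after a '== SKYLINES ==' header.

== SKYLINES ==
[[41,7],[42,0]]
[[8,15],[9,0],[41,7],[42,0]]
[[8,15],[9,0],[41,7],[42,0],[45,8],[49,0]]
[[8,15],[9,0],[28,14],[31,0],[41,7],[42,0],[45,8],[49,0]]
[[8,15],[9,0],[16,12],[19,0],[28,14],[31,0],[41,7],[42,0],[45,8],[49,0]]
[[8,15],[9,0],[16,12],[19,1],[26,0],[28,14],[31,0],[41,7],[42,0],[45,8],[49,0]]
[[8,15],[9,0],[16,12],[19,1],[26,0],[28,14],[31,0],[34,14],[46,8],[49,0]]
[[8,15],[9,0],[16,12],[19,1],[26,0],[28,14],[31,0],[34,14],[42,16],[48,8],[49,0]]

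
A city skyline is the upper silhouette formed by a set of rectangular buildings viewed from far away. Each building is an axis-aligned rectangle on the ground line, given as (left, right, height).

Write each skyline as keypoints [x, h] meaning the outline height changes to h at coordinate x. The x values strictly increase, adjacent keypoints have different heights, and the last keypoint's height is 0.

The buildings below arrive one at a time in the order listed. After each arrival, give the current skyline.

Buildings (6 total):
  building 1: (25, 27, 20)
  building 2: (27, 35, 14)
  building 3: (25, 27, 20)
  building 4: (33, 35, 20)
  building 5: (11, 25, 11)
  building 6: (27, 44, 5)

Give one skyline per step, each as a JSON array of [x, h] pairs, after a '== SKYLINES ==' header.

== SKYLINES ==
[[25,20],[27,0]]
[[25,20],[27,14],[35,0]]
[[25,20],[27,14],[35,0]]
[[25,20],[27,14],[33,20],[35,0]]
[[11,11],[25,20],[27,14],[33,20],[35,0]]
[[11,11],[25,20],[27,14],[33,20],[35,5],[44,0]]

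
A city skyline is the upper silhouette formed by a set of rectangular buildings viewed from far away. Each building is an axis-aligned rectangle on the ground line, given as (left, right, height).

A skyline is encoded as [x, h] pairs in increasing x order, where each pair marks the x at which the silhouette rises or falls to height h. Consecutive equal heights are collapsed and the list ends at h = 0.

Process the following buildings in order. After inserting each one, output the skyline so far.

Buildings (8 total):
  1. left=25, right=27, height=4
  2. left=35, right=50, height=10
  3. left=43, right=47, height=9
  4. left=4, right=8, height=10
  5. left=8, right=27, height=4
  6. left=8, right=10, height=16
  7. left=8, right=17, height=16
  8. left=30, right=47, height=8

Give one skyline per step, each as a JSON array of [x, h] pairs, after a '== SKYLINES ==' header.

== SKYLINES ==
[[25,4],[27,0]]
[[25,4],[27,0],[35,10],[50,0]]
[[25,4],[27,0],[35,10],[50,0]]
[[4,10],[8,0],[25,4],[27,0],[35,10],[50,0]]
[[4,10],[8,4],[27,0],[35,10],[50,0]]
[[4,10],[8,16],[10,4],[27,0],[35,10],[50,0]]
[[4,10],[8,16],[17,4],[27,0],[35,10],[50,0]]
[[4,10],[8,16],[17,4],[27,0],[30,8],[35,10],[50,0]]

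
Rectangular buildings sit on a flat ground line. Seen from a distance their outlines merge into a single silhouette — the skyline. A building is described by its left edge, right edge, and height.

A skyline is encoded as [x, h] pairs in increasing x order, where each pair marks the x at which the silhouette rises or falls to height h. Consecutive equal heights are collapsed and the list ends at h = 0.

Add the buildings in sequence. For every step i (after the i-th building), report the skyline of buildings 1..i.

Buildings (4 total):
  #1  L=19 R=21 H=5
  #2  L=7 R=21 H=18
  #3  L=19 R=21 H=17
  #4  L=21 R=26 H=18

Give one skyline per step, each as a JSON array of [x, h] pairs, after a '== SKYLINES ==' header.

== SKYLINES ==
[[19,5],[21,0]]
[[7,18],[21,0]]
[[7,18],[21,0]]
[[7,18],[26,0]]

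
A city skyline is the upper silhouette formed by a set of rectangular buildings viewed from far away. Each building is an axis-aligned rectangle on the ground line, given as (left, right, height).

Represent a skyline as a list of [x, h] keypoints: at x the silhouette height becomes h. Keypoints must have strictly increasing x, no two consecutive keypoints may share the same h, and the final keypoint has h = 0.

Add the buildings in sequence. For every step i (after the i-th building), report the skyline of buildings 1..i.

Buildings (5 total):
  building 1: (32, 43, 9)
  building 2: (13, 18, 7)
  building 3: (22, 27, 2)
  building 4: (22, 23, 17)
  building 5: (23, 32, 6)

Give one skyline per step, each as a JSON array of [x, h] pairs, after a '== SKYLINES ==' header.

== SKYLINES ==
[[32,9],[43,0]]
[[13,7],[18,0],[32,9],[43,0]]
[[13,7],[18,0],[22,2],[27,0],[32,9],[43,0]]
[[13,7],[18,0],[22,17],[23,2],[27,0],[32,9],[43,0]]
[[13,7],[18,0],[22,17],[23,6],[32,9],[43,0]]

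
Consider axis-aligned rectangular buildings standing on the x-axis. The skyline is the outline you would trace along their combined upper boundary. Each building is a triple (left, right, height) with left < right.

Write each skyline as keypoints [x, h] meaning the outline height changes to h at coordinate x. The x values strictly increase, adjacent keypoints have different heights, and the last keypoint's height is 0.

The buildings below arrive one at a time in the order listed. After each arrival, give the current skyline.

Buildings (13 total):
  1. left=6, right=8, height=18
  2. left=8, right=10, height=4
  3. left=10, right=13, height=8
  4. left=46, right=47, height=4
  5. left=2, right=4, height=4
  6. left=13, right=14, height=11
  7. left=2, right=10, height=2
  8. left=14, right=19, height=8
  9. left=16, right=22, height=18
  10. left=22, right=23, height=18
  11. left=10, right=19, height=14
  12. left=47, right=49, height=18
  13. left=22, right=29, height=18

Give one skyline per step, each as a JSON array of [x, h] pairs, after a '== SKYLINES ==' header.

== SKYLINES ==
[[6,18],[8,0]]
[[6,18],[8,4],[10,0]]
[[6,18],[8,4],[10,8],[13,0]]
[[6,18],[8,4],[10,8],[13,0],[46,4],[47,0]]
[[2,4],[4,0],[6,18],[8,4],[10,8],[13,0],[46,4],[47,0]]
[[2,4],[4,0],[6,18],[8,4],[10,8],[13,11],[14,0],[46,4],[47,0]]
[[2,4],[4,2],[6,18],[8,4],[10,8],[13,11],[14,0],[46,4],[47,0]]
[[2,4],[4,2],[6,18],[8,4],[10,8],[13,11],[14,8],[19,0],[46,4],[47,0]]
[[2,4],[4,2],[6,18],[8,4],[10,8],[13,11],[14,8],[16,18],[22,0],[46,4],[47,0]]
[[2,4],[4,2],[6,18],[8,4],[10,8],[13,11],[14,8],[16,18],[23,0],[46,4],[47,0]]
[[2,4],[4,2],[6,18],[8,4],[10,14],[16,18],[23,0],[46,4],[47,0]]
[[2,4],[4,2],[6,18],[8,4],[10,14],[16,18],[23,0],[46,4],[47,18],[49,0]]
[[2,4],[4,2],[6,18],[8,4],[10,14],[16,18],[29,0],[46,4],[47,18],[49,0]]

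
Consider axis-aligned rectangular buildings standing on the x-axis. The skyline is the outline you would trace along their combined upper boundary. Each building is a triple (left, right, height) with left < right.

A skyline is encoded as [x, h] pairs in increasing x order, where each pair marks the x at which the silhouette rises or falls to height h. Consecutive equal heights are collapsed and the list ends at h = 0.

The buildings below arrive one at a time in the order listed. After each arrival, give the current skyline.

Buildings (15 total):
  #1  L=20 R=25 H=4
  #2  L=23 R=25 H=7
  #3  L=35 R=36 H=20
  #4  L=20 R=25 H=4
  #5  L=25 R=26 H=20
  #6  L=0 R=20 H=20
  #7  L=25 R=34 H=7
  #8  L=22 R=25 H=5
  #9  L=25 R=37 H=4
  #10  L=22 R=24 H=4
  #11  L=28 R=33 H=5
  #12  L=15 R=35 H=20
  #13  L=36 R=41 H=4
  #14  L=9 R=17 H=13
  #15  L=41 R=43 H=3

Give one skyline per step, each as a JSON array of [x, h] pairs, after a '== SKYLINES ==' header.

== SKYLINES ==
[[20,4],[25,0]]
[[20,4],[23,7],[25,0]]
[[20,4],[23,7],[25,0],[35,20],[36,0]]
[[20,4],[23,7],[25,0],[35,20],[36,0]]
[[20,4],[23,7],[25,20],[26,0],[35,20],[36,0]]
[[0,20],[20,4],[23,7],[25,20],[26,0],[35,20],[36,0]]
[[0,20],[20,4],[23,7],[25,20],[26,7],[34,0],[35,20],[36,0]]
[[0,20],[20,4],[22,5],[23,7],[25,20],[26,7],[34,0],[35,20],[36,0]]
[[0,20],[20,4],[22,5],[23,7],[25,20],[26,7],[34,4],[35,20],[36,4],[37,0]]
[[0,20],[20,4],[22,5],[23,7],[25,20],[26,7],[34,4],[35,20],[36,4],[37,0]]
[[0,20],[20,4],[22,5],[23,7],[25,20],[26,7],[34,4],[35,20],[36,4],[37,0]]
[[0,20],[36,4],[37,0]]
[[0,20],[36,4],[41,0]]
[[0,20],[36,4],[41,0]]
[[0,20],[36,4],[41,3],[43,0]]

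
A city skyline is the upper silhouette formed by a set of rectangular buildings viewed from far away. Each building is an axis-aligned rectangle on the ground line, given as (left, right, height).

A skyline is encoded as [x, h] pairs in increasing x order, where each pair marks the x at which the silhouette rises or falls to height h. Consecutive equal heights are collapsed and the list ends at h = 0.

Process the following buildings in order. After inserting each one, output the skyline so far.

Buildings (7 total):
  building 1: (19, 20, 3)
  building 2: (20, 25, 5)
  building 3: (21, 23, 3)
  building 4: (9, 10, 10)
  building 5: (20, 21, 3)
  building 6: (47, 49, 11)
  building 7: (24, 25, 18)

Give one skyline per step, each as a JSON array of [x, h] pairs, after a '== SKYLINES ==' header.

== SKYLINES ==
[[19,3],[20,0]]
[[19,3],[20,5],[25,0]]
[[19,3],[20,5],[25,0]]
[[9,10],[10,0],[19,3],[20,5],[25,0]]
[[9,10],[10,0],[19,3],[20,5],[25,0]]
[[9,10],[10,0],[19,3],[20,5],[25,0],[47,11],[49,0]]
[[9,10],[10,0],[19,3],[20,5],[24,18],[25,0],[47,11],[49,0]]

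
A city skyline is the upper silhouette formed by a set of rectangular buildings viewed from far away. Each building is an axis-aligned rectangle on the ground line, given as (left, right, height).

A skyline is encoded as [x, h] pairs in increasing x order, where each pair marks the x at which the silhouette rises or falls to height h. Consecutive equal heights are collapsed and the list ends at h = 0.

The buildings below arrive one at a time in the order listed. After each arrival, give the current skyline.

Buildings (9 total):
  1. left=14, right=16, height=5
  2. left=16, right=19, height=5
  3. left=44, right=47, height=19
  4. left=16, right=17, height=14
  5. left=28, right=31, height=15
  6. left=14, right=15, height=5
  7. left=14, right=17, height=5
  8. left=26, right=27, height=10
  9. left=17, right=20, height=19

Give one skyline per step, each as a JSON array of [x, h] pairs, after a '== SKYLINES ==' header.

== SKYLINES ==
[[14,5],[16,0]]
[[14,5],[19,0]]
[[14,5],[19,0],[44,19],[47,0]]
[[14,5],[16,14],[17,5],[19,0],[44,19],[47,0]]
[[14,5],[16,14],[17,5],[19,0],[28,15],[31,0],[44,19],[47,0]]
[[14,5],[16,14],[17,5],[19,0],[28,15],[31,0],[44,19],[47,0]]
[[14,5],[16,14],[17,5],[19,0],[28,15],[31,0],[44,19],[47,0]]
[[14,5],[16,14],[17,5],[19,0],[26,10],[27,0],[28,15],[31,0],[44,19],[47,0]]
[[14,5],[16,14],[17,19],[20,0],[26,10],[27,0],[28,15],[31,0],[44,19],[47,0]]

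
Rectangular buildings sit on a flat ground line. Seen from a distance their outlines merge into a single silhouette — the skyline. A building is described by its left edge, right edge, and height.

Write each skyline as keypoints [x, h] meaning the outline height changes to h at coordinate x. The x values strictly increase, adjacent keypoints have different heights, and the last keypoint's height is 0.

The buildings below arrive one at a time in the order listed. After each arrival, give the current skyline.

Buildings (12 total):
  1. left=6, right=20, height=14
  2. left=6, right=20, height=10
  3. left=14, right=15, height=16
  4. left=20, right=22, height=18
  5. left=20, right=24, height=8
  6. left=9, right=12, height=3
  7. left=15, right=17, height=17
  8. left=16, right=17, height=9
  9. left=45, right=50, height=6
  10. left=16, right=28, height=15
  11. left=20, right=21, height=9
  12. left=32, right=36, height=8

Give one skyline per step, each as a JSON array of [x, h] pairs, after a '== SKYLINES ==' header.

== SKYLINES ==
[[6,14],[20,0]]
[[6,14],[20,0]]
[[6,14],[14,16],[15,14],[20,0]]
[[6,14],[14,16],[15,14],[20,18],[22,0]]
[[6,14],[14,16],[15,14],[20,18],[22,8],[24,0]]
[[6,14],[14,16],[15,14],[20,18],[22,8],[24,0]]
[[6,14],[14,16],[15,17],[17,14],[20,18],[22,8],[24,0]]
[[6,14],[14,16],[15,17],[17,14],[20,18],[22,8],[24,0]]
[[6,14],[14,16],[15,17],[17,14],[20,18],[22,8],[24,0],[45,6],[50,0]]
[[6,14],[14,16],[15,17],[17,15],[20,18],[22,15],[28,0],[45,6],[50,0]]
[[6,14],[14,16],[15,17],[17,15],[20,18],[22,15],[28,0],[45,6],[50,0]]
[[6,14],[14,16],[15,17],[17,15],[20,18],[22,15],[28,0],[32,8],[36,0],[45,6],[50,0]]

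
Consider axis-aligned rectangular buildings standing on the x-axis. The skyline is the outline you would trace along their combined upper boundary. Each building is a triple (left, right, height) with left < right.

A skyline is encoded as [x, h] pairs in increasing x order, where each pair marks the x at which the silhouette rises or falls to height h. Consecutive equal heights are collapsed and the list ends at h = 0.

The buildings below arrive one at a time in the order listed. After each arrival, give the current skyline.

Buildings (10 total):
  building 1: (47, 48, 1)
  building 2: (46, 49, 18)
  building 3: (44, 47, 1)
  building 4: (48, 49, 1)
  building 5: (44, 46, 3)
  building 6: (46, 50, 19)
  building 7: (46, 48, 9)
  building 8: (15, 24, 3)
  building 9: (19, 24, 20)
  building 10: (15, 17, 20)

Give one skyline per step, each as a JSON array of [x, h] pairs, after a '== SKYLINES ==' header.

== SKYLINES ==
[[47,1],[48,0]]
[[46,18],[49,0]]
[[44,1],[46,18],[49,0]]
[[44,1],[46,18],[49,0]]
[[44,3],[46,18],[49,0]]
[[44,3],[46,19],[50,0]]
[[44,3],[46,19],[50,0]]
[[15,3],[24,0],[44,3],[46,19],[50,0]]
[[15,3],[19,20],[24,0],[44,3],[46,19],[50,0]]
[[15,20],[17,3],[19,20],[24,0],[44,3],[46,19],[50,0]]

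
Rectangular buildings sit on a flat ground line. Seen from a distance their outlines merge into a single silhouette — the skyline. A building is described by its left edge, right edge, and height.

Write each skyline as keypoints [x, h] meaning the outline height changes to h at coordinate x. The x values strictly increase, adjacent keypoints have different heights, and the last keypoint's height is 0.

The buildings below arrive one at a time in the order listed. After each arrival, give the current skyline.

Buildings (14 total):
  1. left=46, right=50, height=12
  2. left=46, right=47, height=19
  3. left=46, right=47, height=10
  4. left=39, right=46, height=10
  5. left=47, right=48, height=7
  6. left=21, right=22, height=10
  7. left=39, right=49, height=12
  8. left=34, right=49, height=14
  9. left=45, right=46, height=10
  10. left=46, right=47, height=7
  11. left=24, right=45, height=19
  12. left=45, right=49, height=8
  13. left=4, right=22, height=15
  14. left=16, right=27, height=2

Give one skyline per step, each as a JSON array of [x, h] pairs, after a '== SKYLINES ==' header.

== SKYLINES ==
[[46,12],[50,0]]
[[46,19],[47,12],[50,0]]
[[46,19],[47,12],[50,0]]
[[39,10],[46,19],[47,12],[50,0]]
[[39,10],[46,19],[47,12],[50,0]]
[[21,10],[22,0],[39,10],[46,19],[47,12],[50,0]]
[[21,10],[22,0],[39,12],[46,19],[47,12],[50,0]]
[[21,10],[22,0],[34,14],[46,19],[47,14],[49,12],[50,0]]
[[21,10],[22,0],[34,14],[46,19],[47,14],[49,12],[50,0]]
[[21,10],[22,0],[34,14],[46,19],[47,14],[49,12],[50,0]]
[[21,10],[22,0],[24,19],[45,14],[46,19],[47,14],[49,12],[50,0]]
[[21,10],[22,0],[24,19],[45,14],[46,19],[47,14],[49,12],[50,0]]
[[4,15],[22,0],[24,19],[45,14],[46,19],[47,14],[49,12],[50,0]]
[[4,15],[22,2],[24,19],[45,14],[46,19],[47,14],[49,12],[50,0]]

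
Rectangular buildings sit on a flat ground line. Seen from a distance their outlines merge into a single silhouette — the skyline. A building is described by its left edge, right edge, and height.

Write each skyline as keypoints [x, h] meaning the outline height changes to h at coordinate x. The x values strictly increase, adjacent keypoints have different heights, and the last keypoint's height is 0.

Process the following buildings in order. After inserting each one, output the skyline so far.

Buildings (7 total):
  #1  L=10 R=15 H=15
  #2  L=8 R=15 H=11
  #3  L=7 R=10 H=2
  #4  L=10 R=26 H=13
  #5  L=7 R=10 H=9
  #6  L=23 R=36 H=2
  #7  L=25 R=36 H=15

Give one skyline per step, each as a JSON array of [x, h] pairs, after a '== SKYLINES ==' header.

== SKYLINES ==
[[10,15],[15,0]]
[[8,11],[10,15],[15,0]]
[[7,2],[8,11],[10,15],[15,0]]
[[7,2],[8,11],[10,15],[15,13],[26,0]]
[[7,9],[8,11],[10,15],[15,13],[26,0]]
[[7,9],[8,11],[10,15],[15,13],[26,2],[36,0]]
[[7,9],[8,11],[10,15],[15,13],[25,15],[36,0]]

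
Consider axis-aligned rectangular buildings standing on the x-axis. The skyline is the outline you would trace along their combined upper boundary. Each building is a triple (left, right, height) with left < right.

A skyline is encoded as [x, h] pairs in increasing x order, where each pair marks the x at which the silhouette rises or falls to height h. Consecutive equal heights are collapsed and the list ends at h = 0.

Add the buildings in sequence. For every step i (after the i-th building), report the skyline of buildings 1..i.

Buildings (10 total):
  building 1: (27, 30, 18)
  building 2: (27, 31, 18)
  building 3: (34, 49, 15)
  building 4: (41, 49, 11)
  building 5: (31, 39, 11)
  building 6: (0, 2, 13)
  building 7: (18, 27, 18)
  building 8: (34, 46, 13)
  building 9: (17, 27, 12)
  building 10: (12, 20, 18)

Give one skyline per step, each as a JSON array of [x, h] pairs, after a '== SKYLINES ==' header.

== SKYLINES ==
[[27,18],[30,0]]
[[27,18],[31,0]]
[[27,18],[31,0],[34,15],[49,0]]
[[27,18],[31,0],[34,15],[49,0]]
[[27,18],[31,11],[34,15],[49,0]]
[[0,13],[2,0],[27,18],[31,11],[34,15],[49,0]]
[[0,13],[2,0],[18,18],[31,11],[34,15],[49,0]]
[[0,13],[2,0],[18,18],[31,11],[34,15],[49,0]]
[[0,13],[2,0],[17,12],[18,18],[31,11],[34,15],[49,0]]
[[0,13],[2,0],[12,18],[31,11],[34,15],[49,0]]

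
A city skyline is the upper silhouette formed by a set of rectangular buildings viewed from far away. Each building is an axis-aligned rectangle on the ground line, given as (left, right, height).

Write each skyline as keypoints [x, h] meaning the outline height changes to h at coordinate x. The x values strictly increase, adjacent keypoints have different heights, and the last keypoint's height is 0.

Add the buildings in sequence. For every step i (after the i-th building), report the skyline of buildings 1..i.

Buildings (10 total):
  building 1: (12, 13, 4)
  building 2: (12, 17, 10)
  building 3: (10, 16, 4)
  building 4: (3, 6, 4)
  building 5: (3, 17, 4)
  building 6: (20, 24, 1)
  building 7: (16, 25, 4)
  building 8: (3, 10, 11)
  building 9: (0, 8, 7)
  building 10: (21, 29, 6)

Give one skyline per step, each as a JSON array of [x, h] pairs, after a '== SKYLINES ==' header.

== SKYLINES ==
[[12,4],[13,0]]
[[12,10],[17,0]]
[[10,4],[12,10],[17,0]]
[[3,4],[6,0],[10,4],[12,10],[17,0]]
[[3,4],[12,10],[17,0]]
[[3,4],[12,10],[17,0],[20,1],[24,0]]
[[3,4],[12,10],[17,4],[25,0]]
[[3,11],[10,4],[12,10],[17,4],[25,0]]
[[0,7],[3,11],[10,4],[12,10],[17,4],[25,0]]
[[0,7],[3,11],[10,4],[12,10],[17,4],[21,6],[29,0]]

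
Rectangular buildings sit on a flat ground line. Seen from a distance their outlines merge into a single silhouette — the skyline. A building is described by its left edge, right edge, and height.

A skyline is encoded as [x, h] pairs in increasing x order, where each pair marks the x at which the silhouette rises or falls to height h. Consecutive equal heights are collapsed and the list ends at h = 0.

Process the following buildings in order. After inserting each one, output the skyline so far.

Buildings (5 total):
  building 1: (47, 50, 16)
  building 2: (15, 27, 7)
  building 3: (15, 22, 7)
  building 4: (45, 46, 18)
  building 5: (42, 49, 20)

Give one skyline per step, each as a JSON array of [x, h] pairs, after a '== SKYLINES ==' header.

== SKYLINES ==
[[47,16],[50,0]]
[[15,7],[27,0],[47,16],[50,0]]
[[15,7],[27,0],[47,16],[50,0]]
[[15,7],[27,0],[45,18],[46,0],[47,16],[50,0]]
[[15,7],[27,0],[42,20],[49,16],[50,0]]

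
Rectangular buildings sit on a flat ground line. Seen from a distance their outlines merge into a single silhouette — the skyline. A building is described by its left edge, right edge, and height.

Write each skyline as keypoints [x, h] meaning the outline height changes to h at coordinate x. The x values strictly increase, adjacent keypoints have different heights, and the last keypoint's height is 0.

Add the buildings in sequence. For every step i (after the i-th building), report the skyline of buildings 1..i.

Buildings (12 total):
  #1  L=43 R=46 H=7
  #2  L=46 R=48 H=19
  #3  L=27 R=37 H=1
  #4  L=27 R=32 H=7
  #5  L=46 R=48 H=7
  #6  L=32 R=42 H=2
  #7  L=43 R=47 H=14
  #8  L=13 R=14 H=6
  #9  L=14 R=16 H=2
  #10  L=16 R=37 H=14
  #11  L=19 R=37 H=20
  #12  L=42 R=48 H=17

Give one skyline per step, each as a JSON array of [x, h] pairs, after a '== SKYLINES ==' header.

== SKYLINES ==
[[43,7],[46,0]]
[[43,7],[46,19],[48,0]]
[[27,1],[37,0],[43,7],[46,19],[48,0]]
[[27,7],[32,1],[37,0],[43,7],[46,19],[48,0]]
[[27,7],[32,1],[37,0],[43,7],[46,19],[48,0]]
[[27,7],[32,2],[42,0],[43,7],[46,19],[48,0]]
[[27,7],[32,2],[42,0],[43,14],[46,19],[48,0]]
[[13,6],[14,0],[27,7],[32,2],[42,0],[43,14],[46,19],[48,0]]
[[13,6],[14,2],[16,0],[27,7],[32,2],[42,0],[43,14],[46,19],[48,0]]
[[13,6],[14,2],[16,14],[37,2],[42,0],[43,14],[46,19],[48,0]]
[[13,6],[14,2],[16,14],[19,20],[37,2],[42,0],[43,14],[46,19],[48,0]]
[[13,6],[14,2],[16,14],[19,20],[37,2],[42,17],[46,19],[48,0]]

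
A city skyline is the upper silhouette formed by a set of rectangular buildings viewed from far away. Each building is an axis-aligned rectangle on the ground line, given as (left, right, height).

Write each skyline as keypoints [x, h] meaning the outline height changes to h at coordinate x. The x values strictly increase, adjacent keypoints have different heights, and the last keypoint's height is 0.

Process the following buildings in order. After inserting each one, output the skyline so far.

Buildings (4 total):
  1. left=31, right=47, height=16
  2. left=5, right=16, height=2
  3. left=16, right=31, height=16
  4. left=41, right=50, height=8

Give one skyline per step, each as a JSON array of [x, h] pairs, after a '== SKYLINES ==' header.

== SKYLINES ==
[[31,16],[47,0]]
[[5,2],[16,0],[31,16],[47,0]]
[[5,2],[16,16],[47,0]]
[[5,2],[16,16],[47,8],[50,0]]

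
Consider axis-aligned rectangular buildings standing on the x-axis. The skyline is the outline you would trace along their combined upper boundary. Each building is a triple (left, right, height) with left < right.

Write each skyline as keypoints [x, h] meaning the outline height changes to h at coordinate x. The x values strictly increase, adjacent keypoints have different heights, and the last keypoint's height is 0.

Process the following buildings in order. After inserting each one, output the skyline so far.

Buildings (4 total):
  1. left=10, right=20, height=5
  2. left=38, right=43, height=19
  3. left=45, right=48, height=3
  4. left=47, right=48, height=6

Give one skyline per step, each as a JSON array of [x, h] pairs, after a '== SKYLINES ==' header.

== SKYLINES ==
[[10,5],[20,0]]
[[10,5],[20,0],[38,19],[43,0]]
[[10,5],[20,0],[38,19],[43,0],[45,3],[48,0]]
[[10,5],[20,0],[38,19],[43,0],[45,3],[47,6],[48,0]]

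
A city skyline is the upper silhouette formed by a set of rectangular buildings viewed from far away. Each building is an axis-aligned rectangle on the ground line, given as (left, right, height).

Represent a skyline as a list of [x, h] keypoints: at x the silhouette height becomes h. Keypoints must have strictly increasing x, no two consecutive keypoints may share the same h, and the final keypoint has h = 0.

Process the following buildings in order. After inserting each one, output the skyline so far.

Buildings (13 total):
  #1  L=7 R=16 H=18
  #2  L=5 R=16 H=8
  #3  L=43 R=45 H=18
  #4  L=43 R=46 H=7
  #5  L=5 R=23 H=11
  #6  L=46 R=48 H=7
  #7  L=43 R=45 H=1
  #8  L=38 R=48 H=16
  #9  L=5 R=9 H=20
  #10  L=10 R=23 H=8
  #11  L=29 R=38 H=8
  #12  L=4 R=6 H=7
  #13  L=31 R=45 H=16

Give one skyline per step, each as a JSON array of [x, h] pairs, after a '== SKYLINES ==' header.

== SKYLINES ==
[[7,18],[16,0]]
[[5,8],[7,18],[16,0]]
[[5,8],[7,18],[16,0],[43,18],[45,0]]
[[5,8],[7,18],[16,0],[43,18],[45,7],[46,0]]
[[5,11],[7,18],[16,11],[23,0],[43,18],[45,7],[46,0]]
[[5,11],[7,18],[16,11],[23,0],[43,18],[45,7],[48,0]]
[[5,11],[7,18],[16,11],[23,0],[43,18],[45,7],[48,0]]
[[5,11],[7,18],[16,11],[23,0],[38,16],[43,18],[45,16],[48,0]]
[[5,20],[9,18],[16,11],[23,0],[38,16],[43,18],[45,16],[48,0]]
[[5,20],[9,18],[16,11],[23,0],[38,16],[43,18],[45,16],[48,0]]
[[5,20],[9,18],[16,11],[23,0],[29,8],[38,16],[43,18],[45,16],[48,0]]
[[4,7],[5,20],[9,18],[16,11],[23,0],[29,8],[38,16],[43,18],[45,16],[48,0]]
[[4,7],[5,20],[9,18],[16,11],[23,0],[29,8],[31,16],[43,18],[45,16],[48,0]]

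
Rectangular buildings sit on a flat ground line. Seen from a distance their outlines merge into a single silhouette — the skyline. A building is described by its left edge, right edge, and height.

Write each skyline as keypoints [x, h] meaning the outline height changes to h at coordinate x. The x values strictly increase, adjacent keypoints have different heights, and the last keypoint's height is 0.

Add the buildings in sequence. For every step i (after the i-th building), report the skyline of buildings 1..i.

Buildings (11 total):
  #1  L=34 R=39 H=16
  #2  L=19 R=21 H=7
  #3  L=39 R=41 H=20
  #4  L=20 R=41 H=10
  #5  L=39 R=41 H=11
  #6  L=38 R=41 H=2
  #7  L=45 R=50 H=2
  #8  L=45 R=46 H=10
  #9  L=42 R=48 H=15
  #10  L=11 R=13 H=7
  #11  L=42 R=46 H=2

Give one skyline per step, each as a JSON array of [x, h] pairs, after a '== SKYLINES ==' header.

== SKYLINES ==
[[34,16],[39,0]]
[[19,7],[21,0],[34,16],[39,0]]
[[19,7],[21,0],[34,16],[39,20],[41,0]]
[[19,7],[20,10],[34,16],[39,20],[41,0]]
[[19,7],[20,10],[34,16],[39,20],[41,0]]
[[19,7],[20,10],[34,16],[39,20],[41,0]]
[[19,7],[20,10],[34,16],[39,20],[41,0],[45,2],[50,0]]
[[19,7],[20,10],[34,16],[39,20],[41,0],[45,10],[46,2],[50,0]]
[[19,7],[20,10],[34,16],[39,20],[41,0],[42,15],[48,2],[50,0]]
[[11,7],[13,0],[19,7],[20,10],[34,16],[39,20],[41,0],[42,15],[48,2],[50,0]]
[[11,7],[13,0],[19,7],[20,10],[34,16],[39,20],[41,0],[42,15],[48,2],[50,0]]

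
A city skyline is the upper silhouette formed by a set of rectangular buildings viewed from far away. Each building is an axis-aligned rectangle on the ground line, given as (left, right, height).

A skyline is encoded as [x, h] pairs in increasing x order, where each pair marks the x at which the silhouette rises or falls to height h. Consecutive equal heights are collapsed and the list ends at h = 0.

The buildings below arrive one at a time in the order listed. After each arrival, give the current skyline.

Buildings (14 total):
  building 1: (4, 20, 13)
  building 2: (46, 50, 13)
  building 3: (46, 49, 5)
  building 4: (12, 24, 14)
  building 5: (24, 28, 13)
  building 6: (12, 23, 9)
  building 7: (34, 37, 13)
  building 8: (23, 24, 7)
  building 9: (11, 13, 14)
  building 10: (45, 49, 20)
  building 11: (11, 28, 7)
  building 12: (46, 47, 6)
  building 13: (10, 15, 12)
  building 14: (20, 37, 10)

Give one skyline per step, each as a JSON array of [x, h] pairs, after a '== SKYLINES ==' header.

== SKYLINES ==
[[4,13],[20,0]]
[[4,13],[20,0],[46,13],[50,0]]
[[4,13],[20,0],[46,13],[50,0]]
[[4,13],[12,14],[24,0],[46,13],[50,0]]
[[4,13],[12,14],[24,13],[28,0],[46,13],[50,0]]
[[4,13],[12,14],[24,13],[28,0],[46,13],[50,0]]
[[4,13],[12,14],[24,13],[28,0],[34,13],[37,0],[46,13],[50,0]]
[[4,13],[12,14],[24,13],[28,0],[34,13],[37,0],[46,13],[50,0]]
[[4,13],[11,14],[24,13],[28,0],[34,13],[37,0],[46,13],[50,0]]
[[4,13],[11,14],[24,13],[28,0],[34,13],[37,0],[45,20],[49,13],[50,0]]
[[4,13],[11,14],[24,13],[28,0],[34,13],[37,0],[45,20],[49,13],[50,0]]
[[4,13],[11,14],[24,13],[28,0],[34,13],[37,0],[45,20],[49,13],[50,0]]
[[4,13],[11,14],[24,13],[28,0],[34,13],[37,0],[45,20],[49,13],[50,0]]
[[4,13],[11,14],[24,13],[28,10],[34,13],[37,0],[45,20],[49,13],[50,0]]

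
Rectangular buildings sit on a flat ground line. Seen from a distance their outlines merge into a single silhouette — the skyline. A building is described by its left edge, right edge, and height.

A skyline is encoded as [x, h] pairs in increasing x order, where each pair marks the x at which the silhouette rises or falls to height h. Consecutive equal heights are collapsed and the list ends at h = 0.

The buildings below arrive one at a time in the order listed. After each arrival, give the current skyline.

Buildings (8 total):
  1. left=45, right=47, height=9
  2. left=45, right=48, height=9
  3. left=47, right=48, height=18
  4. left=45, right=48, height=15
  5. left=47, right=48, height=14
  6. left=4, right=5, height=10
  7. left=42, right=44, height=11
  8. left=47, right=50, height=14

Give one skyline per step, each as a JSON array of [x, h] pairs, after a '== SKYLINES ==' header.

== SKYLINES ==
[[45,9],[47,0]]
[[45,9],[48,0]]
[[45,9],[47,18],[48,0]]
[[45,15],[47,18],[48,0]]
[[45,15],[47,18],[48,0]]
[[4,10],[5,0],[45,15],[47,18],[48,0]]
[[4,10],[5,0],[42,11],[44,0],[45,15],[47,18],[48,0]]
[[4,10],[5,0],[42,11],[44,0],[45,15],[47,18],[48,14],[50,0]]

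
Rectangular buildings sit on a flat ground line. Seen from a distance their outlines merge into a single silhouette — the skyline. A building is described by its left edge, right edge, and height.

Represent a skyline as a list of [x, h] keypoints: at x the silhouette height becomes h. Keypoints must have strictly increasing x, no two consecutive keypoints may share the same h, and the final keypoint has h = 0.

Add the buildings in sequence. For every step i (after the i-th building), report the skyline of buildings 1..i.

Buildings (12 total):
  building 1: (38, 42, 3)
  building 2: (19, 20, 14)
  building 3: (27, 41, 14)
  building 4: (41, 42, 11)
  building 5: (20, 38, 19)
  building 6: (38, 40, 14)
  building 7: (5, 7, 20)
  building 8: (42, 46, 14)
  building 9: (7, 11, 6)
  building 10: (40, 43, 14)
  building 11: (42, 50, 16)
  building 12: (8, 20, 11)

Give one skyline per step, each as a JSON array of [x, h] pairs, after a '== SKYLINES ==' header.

== SKYLINES ==
[[38,3],[42,0]]
[[19,14],[20,0],[38,3],[42,0]]
[[19,14],[20,0],[27,14],[41,3],[42,0]]
[[19,14],[20,0],[27,14],[41,11],[42,0]]
[[19,14],[20,19],[38,14],[41,11],[42,0]]
[[19,14],[20,19],[38,14],[41,11],[42,0]]
[[5,20],[7,0],[19,14],[20,19],[38,14],[41,11],[42,0]]
[[5,20],[7,0],[19,14],[20,19],[38,14],[41,11],[42,14],[46,0]]
[[5,20],[7,6],[11,0],[19,14],[20,19],[38,14],[41,11],[42,14],[46,0]]
[[5,20],[7,6],[11,0],[19,14],[20,19],[38,14],[46,0]]
[[5,20],[7,6],[11,0],[19,14],[20,19],[38,14],[42,16],[50,0]]
[[5,20],[7,6],[8,11],[19,14],[20,19],[38,14],[42,16],[50,0]]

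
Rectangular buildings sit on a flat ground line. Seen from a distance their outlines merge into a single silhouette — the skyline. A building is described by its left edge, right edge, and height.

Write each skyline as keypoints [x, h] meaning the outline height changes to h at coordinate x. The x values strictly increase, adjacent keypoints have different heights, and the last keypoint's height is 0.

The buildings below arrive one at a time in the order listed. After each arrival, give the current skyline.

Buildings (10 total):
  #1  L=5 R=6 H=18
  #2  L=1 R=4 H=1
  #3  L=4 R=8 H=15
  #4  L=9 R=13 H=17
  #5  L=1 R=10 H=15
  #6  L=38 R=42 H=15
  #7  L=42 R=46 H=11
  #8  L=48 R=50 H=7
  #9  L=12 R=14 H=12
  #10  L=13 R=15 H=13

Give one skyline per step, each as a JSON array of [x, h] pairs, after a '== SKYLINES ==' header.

== SKYLINES ==
[[5,18],[6,0]]
[[1,1],[4,0],[5,18],[6,0]]
[[1,1],[4,15],[5,18],[6,15],[8,0]]
[[1,1],[4,15],[5,18],[6,15],[8,0],[9,17],[13,0]]
[[1,15],[5,18],[6,15],[9,17],[13,0]]
[[1,15],[5,18],[6,15],[9,17],[13,0],[38,15],[42,0]]
[[1,15],[5,18],[6,15],[9,17],[13,0],[38,15],[42,11],[46,0]]
[[1,15],[5,18],[6,15],[9,17],[13,0],[38,15],[42,11],[46,0],[48,7],[50,0]]
[[1,15],[5,18],[6,15],[9,17],[13,12],[14,0],[38,15],[42,11],[46,0],[48,7],[50,0]]
[[1,15],[5,18],[6,15],[9,17],[13,13],[15,0],[38,15],[42,11],[46,0],[48,7],[50,0]]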